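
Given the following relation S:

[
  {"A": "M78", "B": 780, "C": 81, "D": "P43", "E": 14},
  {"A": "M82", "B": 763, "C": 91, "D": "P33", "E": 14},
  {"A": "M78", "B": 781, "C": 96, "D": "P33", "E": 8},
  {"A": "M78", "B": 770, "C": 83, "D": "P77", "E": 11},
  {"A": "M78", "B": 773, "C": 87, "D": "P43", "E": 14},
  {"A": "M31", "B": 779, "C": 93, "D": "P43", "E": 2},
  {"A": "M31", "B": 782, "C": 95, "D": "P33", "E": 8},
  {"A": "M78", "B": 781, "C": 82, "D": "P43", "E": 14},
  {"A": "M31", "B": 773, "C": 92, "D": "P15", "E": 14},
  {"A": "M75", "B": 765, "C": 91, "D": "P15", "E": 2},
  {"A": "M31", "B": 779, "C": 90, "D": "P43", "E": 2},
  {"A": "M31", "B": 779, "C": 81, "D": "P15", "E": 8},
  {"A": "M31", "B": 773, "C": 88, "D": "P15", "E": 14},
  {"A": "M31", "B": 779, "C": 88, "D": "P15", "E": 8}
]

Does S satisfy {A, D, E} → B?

(A=M78, D=P43, E=14): 3 rows → B takes values {780, 773, 781} — violation
(A=M82, D=P33, E=14): 1 row → B = 763 ✓
(A=M78, D=P33, E=8): 1 row → B = 781 ✓
(A=M78, D=P77, E=11): 1 row → B = 770 ✓
(A=M31, D=P43, E=2): 2 rows → B = 779, 779 ✓
(A=M31, D=P33, E=8): 1 row → B = 782 ✓
(A=M31, D=P15, E=14): 2 rows → B = 773, 773 ✓
(A=M75, D=P15, E=2): 1 row → B = 765 ✓
(A=M31, D=P15, E=8): 2 rows → B = 779, 779 ✓
Two rows agree on {A, D, E} but differ on B, so {A, D, E} → B does not hold.

No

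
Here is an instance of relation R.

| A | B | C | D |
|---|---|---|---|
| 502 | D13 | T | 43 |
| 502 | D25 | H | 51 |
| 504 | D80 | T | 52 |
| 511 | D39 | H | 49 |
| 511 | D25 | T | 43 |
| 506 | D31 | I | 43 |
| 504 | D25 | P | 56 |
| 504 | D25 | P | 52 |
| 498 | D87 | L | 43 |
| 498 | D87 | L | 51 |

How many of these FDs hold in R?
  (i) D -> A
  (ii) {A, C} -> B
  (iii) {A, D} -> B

1

(i) D -> A: D=43: 4 rows → A takes values {502, 511, 506, 498} — violation; D=51: 2 rows → A takes values {502, 498} — violation — fails.
(ii) {A, C} -> B: every LHS value maps to a single RHS value — holds.
(iii) {A, D} -> B: (A=504, D=52): 2 rows → B takes values {D80, D25} — violation — fails.
1 of the 3 dependencies holds.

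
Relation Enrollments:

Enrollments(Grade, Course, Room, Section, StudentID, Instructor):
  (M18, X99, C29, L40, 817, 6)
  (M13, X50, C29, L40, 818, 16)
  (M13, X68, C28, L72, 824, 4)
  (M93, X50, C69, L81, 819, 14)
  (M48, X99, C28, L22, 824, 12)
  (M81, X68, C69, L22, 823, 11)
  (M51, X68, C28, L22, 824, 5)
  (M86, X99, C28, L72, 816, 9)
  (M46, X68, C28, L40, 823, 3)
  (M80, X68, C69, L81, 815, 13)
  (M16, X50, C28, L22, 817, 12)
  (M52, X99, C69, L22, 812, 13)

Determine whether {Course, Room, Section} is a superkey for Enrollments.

All 12 rows have distinct {Course, Room, Section} values, so {Course, Room, Section} → (all attributes) holds and {Course, Room, Section} is a superkey.

Yes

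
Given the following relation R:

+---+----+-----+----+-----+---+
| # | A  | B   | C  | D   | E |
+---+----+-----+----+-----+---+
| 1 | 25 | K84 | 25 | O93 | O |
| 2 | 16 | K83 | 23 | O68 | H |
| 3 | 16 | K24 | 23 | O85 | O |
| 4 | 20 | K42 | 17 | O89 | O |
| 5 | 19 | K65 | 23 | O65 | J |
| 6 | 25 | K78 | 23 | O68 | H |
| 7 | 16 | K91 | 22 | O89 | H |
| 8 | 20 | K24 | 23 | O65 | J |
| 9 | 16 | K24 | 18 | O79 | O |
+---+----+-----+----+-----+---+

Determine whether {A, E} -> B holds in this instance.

(A=25, E=O): row 1 → B = K84 ✓
(A=16, E=H): rows 2, 7 → B takes values {K83, K91} — violation
(A=16, E=O): rows 3, 9 → B = K24, K24 ✓
(A=20, E=O): row 4 → B = K42 ✓
(A=19, E=J): row 5 → B = K65 ✓
(A=25, E=H): row 6 → B = K78 ✓
(A=20, E=J): row 8 → B = K24 ✓
Two rows agree on {A, E} but differ on B, so {A, E} -> B does not hold.

No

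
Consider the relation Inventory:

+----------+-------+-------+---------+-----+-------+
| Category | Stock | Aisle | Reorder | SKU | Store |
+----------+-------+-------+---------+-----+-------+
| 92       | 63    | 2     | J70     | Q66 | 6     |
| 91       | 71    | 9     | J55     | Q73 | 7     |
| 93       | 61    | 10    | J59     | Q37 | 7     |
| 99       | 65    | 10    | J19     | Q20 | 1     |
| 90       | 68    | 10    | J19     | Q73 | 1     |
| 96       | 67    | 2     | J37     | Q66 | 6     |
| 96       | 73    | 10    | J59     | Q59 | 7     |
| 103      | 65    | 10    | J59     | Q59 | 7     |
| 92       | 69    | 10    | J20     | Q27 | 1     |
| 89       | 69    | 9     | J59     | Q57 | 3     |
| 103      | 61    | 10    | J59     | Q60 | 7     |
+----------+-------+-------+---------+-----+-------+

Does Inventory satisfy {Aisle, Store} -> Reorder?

No

(Aisle=2, Store=6): 2 rows → Reorder takes values {J70, J37} — violation
(Aisle=9, Store=7): 1 row → Reorder = J55 ✓
(Aisle=10, Store=7): 4 rows → Reorder = J59, J59, J59, J59 ✓
(Aisle=10, Store=1): 3 rows → Reorder takes values {J19, J20} — violation
(Aisle=9, Store=3): 1 row → Reorder = J59 ✓
Two rows agree on {Aisle, Store} but differ on Reorder, so {Aisle, Store} -> Reorder does not hold.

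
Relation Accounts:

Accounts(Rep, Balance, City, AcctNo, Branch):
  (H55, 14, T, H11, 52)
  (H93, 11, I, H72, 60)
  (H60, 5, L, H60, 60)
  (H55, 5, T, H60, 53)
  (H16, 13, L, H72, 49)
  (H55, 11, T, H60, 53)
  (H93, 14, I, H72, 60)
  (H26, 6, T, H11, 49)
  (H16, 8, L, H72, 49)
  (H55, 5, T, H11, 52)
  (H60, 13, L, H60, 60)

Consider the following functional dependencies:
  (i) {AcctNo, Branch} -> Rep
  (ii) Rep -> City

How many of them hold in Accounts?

(i) {AcctNo, Branch} -> Rep: every LHS value maps to a single RHS value — holds.
(ii) Rep -> City: every LHS value maps to a single RHS value — holds.
2 of the 2 dependencies hold.

2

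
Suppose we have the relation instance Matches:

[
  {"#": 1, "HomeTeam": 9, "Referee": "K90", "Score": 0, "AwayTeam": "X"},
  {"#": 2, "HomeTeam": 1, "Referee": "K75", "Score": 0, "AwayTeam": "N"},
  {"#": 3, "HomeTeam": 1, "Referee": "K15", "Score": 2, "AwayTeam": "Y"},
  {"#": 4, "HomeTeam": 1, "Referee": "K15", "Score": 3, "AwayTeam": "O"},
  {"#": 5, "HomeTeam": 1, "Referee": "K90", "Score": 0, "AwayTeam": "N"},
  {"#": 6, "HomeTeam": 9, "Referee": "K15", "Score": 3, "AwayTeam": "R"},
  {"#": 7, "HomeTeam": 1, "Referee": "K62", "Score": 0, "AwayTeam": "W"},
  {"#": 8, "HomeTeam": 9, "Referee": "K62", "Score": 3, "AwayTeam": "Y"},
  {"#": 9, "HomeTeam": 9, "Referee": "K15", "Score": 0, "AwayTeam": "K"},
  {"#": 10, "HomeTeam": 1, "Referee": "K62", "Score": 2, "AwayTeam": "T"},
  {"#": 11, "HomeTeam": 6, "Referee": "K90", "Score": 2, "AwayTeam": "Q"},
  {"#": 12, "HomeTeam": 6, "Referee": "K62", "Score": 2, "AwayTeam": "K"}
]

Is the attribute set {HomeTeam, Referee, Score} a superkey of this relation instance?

Yes

All 12 rows have distinct {HomeTeam, Referee, Score} values, so {HomeTeam, Referee, Score} → (all attributes) holds and {HomeTeam, Referee, Score} is a superkey.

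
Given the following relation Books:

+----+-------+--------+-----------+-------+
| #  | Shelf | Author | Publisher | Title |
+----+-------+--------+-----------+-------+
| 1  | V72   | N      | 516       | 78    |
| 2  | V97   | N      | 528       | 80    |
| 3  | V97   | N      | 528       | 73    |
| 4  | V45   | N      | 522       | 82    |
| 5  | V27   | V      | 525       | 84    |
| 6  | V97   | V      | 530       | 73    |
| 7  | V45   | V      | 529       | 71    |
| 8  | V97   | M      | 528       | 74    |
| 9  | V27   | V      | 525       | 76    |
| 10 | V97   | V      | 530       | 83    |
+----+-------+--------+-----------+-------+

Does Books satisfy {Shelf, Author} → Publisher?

(Shelf=V72, Author=N): row 1 → Publisher = 516 ✓
(Shelf=V97, Author=N): rows 2, 3 → Publisher = 528, 528 ✓
(Shelf=V45, Author=N): row 4 → Publisher = 522 ✓
(Shelf=V27, Author=V): rows 5, 9 → Publisher = 525, 525 ✓
(Shelf=V97, Author=V): rows 6, 10 → Publisher = 530, 530 ✓
(Shelf=V45, Author=V): row 7 → Publisher = 529 ✓
(Shelf=V97, Author=M): row 8 → Publisher = 528 ✓
Every {Shelf, Author} value is associated with a single Publisher value, so {Shelf, Author} → Publisher holds.

Yes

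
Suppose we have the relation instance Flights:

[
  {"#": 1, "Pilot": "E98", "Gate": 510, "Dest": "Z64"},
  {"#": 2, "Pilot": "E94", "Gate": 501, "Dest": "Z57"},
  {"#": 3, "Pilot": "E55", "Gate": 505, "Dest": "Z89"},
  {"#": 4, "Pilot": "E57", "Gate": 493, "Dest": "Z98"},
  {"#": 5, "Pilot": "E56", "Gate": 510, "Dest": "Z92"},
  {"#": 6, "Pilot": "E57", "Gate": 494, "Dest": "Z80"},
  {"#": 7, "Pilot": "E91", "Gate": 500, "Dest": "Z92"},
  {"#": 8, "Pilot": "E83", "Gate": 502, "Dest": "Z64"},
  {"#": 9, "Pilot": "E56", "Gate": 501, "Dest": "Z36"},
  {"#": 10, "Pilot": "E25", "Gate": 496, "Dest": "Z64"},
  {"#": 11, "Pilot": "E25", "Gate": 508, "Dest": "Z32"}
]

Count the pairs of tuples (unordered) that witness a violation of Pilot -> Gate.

3

Pilot=E57: violating pairs (4,6) — 1 pair.
Pilot=E56: violating pairs (5,9) — 1 pair.
Pilot=E25: violating pairs (10,11) — 1 pair.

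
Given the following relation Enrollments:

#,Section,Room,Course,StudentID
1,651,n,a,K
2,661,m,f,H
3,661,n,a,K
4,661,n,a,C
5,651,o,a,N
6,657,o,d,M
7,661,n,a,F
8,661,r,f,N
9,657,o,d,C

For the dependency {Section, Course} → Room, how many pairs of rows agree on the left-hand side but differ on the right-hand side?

(Section=651, Course=a): violating pairs (1,5) — 1 pair.
(Section=661, Course=f): violating pairs (2,8) — 1 pair.
(Section=661, Course=a): all 3 rows agree on Room — 0 pairs.
(Section=657, Course=d): all 2 rows agree on Room — 0 pairs.

2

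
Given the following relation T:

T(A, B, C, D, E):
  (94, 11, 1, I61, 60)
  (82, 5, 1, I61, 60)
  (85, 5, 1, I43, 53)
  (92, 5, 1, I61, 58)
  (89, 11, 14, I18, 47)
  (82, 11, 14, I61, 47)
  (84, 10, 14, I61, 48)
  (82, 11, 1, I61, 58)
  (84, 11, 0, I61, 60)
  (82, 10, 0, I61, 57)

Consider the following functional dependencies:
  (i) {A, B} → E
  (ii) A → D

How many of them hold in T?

1

(i) {A, B} → E: (A=82, B=11): 2 rows → E takes values {47, 58} — violation — fails.
(ii) A → D: every LHS value maps to a single RHS value — holds.
1 of the 2 dependencies holds.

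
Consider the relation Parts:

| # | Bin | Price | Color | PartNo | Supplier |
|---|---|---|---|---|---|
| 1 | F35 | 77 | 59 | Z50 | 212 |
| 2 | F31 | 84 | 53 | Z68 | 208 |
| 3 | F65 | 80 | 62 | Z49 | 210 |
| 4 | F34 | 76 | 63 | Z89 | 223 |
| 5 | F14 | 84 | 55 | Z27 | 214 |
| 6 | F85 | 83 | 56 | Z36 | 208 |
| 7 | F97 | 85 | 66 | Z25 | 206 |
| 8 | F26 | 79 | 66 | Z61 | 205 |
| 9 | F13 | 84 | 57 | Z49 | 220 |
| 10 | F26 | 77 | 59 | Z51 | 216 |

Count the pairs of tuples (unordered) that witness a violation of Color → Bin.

Color=59: violating pairs (1,10) — 1 pair.
Color=66: violating pairs (7,8) — 1 pair.

2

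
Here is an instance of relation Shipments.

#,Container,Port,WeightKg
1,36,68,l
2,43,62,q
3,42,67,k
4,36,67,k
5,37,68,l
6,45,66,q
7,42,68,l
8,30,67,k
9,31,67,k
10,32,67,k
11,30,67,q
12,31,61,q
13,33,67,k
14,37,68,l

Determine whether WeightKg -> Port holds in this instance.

WeightKg=l: rows 1, 5, 7, 14 → Port = 68, 68, 68, 68 ✓
WeightKg=q: rows 2, 6, 11, 12 → Port takes values {62, 66, 67, 61} — violation
WeightKg=k: rows 3, 4, 8, 9, 10, 13 → Port = 67, 67, 67, 67, 67, 67 ✓
Two rows agree on WeightKg but differ on Port, so WeightKg -> Port does not hold.

No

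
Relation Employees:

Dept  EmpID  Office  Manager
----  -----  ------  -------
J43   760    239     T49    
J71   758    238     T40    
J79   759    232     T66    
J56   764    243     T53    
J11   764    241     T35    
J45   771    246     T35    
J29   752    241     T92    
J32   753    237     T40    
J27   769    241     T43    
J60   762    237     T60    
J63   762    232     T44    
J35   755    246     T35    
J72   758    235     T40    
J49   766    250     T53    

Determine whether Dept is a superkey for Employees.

Yes

All 14 rows have distinct Dept values, so Dept → (all attributes) holds and Dept is a superkey.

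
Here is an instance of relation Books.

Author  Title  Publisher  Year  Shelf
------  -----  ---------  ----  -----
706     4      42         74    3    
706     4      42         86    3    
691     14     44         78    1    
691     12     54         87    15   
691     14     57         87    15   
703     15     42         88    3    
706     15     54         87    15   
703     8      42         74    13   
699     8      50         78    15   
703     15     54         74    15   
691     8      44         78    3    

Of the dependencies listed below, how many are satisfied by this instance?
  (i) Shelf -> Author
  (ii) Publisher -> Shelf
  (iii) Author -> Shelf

0

(i) Shelf -> Author: Shelf=3: 4 rows → Author takes values {706, 703, 691} — violation; Shelf=15: 5 rows → Author takes values {691, 706, 699, 703} — violation — fails.
(ii) Publisher -> Shelf: Publisher=42: 4 rows → Shelf takes values {3, 13} — violation; Publisher=44: 2 rows → Shelf takes values {1, 3} — violation — fails.
(iii) Author -> Shelf: Author=706: 3 rows → Shelf takes values {3, 15} — violation; Author=691: 4 rows → Shelf takes values {1, 15, 3} — violation; Author=703: 3 rows → Shelf takes values {3, 13, 15} — violation — fails.
None of the 3 dependencies hold.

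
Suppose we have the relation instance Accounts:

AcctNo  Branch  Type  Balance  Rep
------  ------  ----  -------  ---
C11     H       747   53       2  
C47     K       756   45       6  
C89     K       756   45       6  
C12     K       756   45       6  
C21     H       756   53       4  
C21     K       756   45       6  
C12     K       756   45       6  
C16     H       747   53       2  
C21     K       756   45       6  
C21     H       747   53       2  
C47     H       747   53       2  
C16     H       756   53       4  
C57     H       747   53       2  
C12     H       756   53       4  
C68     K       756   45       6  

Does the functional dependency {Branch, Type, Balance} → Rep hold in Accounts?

(Branch=H, Type=747, Balance=53): 5 rows → Rep = 2, 2, 2, 2, 2 ✓
(Branch=K, Type=756, Balance=45): 7 rows → Rep = 6, 6, 6, 6, 6, 6, 6 ✓
(Branch=H, Type=756, Balance=53): 3 rows → Rep = 4, 4, 4 ✓
Every {Branch, Type, Balance} value is associated with a single Rep value, so {Branch, Type, Balance} → Rep holds.

Yes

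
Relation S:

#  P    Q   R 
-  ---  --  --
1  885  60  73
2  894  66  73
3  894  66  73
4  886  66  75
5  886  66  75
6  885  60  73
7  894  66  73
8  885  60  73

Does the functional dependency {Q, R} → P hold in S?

Yes

(Q=60, R=73): rows 1, 6, 8 → P = 885, 885, 885 ✓
(Q=66, R=73): rows 2, 3, 7 → P = 894, 894, 894 ✓
(Q=66, R=75): rows 4, 5 → P = 886, 886 ✓
Every {Q, R} value is associated with a single P value, so {Q, R} → P holds.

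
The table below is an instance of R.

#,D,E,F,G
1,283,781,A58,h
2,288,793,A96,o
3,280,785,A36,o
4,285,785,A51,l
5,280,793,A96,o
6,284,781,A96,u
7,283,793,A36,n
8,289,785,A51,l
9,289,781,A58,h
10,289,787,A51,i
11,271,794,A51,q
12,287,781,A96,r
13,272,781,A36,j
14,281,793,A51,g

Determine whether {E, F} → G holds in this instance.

(E=781, F=A58): rows 1, 9 → G = h, h ✓
(E=793, F=A96): rows 2, 5 → G = o, o ✓
(E=785, F=A36): row 3 → G = o ✓
(E=785, F=A51): rows 4, 8 → G = l, l ✓
(E=781, F=A96): rows 6, 12 → G takes values {u, r} — violation
(E=793, F=A36): row 7 → G = n ✓
(E=787, F=A51): row 10 → G = i ✓
(E=794, F=A51): row 11 → G = q ✓
(E=781, F=A36): row 13 → G = j ✓
(E=793, F=A51): row 14 → G = g ✓
Two rows agree on {E, F} but differ on G, so {E, F} → G does not hold.

No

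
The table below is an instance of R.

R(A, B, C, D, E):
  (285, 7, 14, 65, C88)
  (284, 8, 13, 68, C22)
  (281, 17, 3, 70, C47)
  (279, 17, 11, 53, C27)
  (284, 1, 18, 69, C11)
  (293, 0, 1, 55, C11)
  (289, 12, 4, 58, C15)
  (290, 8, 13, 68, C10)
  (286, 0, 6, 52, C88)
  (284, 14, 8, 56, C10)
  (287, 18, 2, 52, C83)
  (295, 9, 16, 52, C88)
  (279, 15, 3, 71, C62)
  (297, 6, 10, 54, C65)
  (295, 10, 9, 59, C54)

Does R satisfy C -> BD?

No

C=14: 1 row → {B,D} = (7, 65) ✓
C=13: 2 rows → {B,D} = (8, 68), (8, 68) ✓
C=3: 2 rows → {B,D} takes values {(17, 70), (15, 71)} — violation
C=11: 1 row → {B,D} = (17, 53) ✓
C=18: 1 row → {B,D} = (1, 69) ✓
C=1: 1 row → {B,D} = (0, 55) ✓
C=4: 1 row → {B,D} = (12, 58) ✓
C=6: 1 row → {B,D} = (0, 52) ✓
C=8: 1 row → {B,D} = (14, 56) ✓
C=2: 1 row → {B,D} = (18, 52) ✓
C=16: 1 row → {B,D} = (9, 52) ✓
C=10: 1 row → {B,D} = (6, 54) ✓
C=9: 1 row → {B,D} = (10, 59) ✓
Two rows agree on C but differ on BD, so C -> BD does not hold.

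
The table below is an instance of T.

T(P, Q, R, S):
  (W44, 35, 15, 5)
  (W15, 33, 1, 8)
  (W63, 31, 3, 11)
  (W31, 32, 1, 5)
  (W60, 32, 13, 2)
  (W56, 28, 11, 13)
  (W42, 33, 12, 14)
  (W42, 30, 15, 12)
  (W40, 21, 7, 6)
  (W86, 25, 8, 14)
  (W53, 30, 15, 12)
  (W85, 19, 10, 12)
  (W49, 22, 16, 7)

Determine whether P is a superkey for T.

No

Two distinct rows share P=W42, so P does not determine every attribute — not a superkey.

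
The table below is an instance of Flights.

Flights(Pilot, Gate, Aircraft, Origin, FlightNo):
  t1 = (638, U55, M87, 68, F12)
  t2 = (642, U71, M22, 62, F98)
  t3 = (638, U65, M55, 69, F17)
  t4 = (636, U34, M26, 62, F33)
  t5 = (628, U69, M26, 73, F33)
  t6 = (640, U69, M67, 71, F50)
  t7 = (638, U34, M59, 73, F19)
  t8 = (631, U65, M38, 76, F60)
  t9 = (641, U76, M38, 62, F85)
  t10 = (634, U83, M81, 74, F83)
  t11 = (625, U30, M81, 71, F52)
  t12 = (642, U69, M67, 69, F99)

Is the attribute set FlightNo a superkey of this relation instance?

Rows 4 and 5 have the same FlightNo value FlightNo=F33 but are distinct tuples, so FlightNo does not determine every attribute — not a superkey.

No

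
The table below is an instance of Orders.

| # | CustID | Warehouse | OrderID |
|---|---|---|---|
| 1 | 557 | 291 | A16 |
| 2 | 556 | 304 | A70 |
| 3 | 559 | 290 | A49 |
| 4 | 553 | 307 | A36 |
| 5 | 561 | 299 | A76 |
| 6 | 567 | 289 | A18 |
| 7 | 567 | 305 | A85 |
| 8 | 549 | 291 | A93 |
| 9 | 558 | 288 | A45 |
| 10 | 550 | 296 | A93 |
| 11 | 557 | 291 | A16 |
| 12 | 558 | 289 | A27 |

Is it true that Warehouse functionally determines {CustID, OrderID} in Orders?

No

Warehouse=291: rows 1, 8, 11 → {CustID,OrderID} takes values {(557, A16), (549, A93)} — violation
Warehouse=304: row 2 → {CustID,OrderID} = (556, A70) ✓
Warehouse=290: row 3 → {CustID,OrderID} = (559, A49) ✓
Warehouse=307: row 4 → {CustID,OrderID} = (553, A36) ✓
Warehouse=299: row 5 → {CustID,OrderID} = (561, A76) ✓
Warehouse=289: rows 6, 12 → {CustID,OrderID} takes values {(567, A18), (558, A27)} — violation
Warehouse=305: row 7 → {CustID,OrderID} = (567, A85) ✓
Warehouse=288: row 9 → {CustID,OrderID} = (558, A45) ✓
Warehouse=296: row 10 → {CustID,OrderID} = (550, A93) ✓
Two rows agree on Warehouse but differ on {CustID, OrderID}, so Warehouse -> {CustID, OrderID} does not hold.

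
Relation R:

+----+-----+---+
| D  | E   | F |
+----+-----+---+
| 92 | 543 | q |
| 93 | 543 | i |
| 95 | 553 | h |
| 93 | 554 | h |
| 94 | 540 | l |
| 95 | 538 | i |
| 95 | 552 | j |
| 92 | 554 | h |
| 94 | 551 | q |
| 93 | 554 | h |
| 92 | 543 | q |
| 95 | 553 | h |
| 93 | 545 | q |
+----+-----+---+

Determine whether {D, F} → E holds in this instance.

Yes

(D=92, F=q): 2 rows → E = 543, 543 ✓
(D=93, F=i): 1 row → E = 543 ✓
(D=95, F=h): 2 rows → E = 553, 553 ✓
(D=93, F=h): 2 rows → E = 554, 554 ✓
(D=94, F=l): 1 row → E = 540 ✓
(D=95, F=i): 1 row → E = 538 ✓
(D=95, F=j): 1 row → E = 552 ✓
(D=92, F=h): 1 row → E = 554 ✓
(D=94, F=q): 1 row → E = 551 ✓
(D=93, F=q): 1 row → E = 545 ✓
Every {D, F} value is associated with a single E value, so {D, F} → E holds.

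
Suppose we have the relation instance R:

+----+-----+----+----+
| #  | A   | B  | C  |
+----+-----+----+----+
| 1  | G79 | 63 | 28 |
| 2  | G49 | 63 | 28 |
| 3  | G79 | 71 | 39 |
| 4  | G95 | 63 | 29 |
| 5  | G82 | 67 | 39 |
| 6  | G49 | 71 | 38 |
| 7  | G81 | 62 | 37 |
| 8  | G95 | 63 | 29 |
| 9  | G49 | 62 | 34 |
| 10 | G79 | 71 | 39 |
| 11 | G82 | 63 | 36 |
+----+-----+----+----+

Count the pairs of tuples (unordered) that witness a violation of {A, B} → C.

(A=G79, B=71): all 2 rows agree on C — 0 pairs.
(A=G95, B=63): all 2 rows agree on C — 0 pairs.

0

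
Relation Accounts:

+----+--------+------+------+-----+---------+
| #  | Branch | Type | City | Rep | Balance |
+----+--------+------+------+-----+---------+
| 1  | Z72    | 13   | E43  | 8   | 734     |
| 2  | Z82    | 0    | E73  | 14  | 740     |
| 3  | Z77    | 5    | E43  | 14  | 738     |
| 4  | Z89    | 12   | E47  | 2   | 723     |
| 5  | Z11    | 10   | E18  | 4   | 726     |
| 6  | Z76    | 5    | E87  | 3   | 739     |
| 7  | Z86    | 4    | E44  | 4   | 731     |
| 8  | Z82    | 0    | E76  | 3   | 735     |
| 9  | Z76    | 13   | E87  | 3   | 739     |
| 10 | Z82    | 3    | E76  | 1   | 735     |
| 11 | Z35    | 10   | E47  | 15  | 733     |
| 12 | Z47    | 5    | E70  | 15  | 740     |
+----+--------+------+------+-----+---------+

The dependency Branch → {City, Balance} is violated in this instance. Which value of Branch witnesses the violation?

Z82

Branch=Z72: row 1 → {City,Balance} = (E43, 734) ✓
Branch=Z82: rows 2, 8, 10 → {City,Balance} takes values {(E73, 740), (E76, 735)} — violation
Branch=Z77: row 3 → {City,Balance} = (E43, 738) ✓
Branch=Z89: row 4 → {City,Balance} = (E47, 723) ✓
Branch=Z11: row 5 → {City,Balance} = (E18, 726) ✓
Branch=Z76: rows 6, 9 → {City,Balance} = (E87, 739), (E87, 739) ✓
Branch=Z86: row 7 → {City,Balance} = (E44, 731) ✓
Branch=Z35: row 11 → {City,Balance} = (E47, 733) ✓
Branch=Z47: row 12 → {City,Balance} = (E70, 740) ✓
The only Branch value with inconsistent RHS is Branch=Z82.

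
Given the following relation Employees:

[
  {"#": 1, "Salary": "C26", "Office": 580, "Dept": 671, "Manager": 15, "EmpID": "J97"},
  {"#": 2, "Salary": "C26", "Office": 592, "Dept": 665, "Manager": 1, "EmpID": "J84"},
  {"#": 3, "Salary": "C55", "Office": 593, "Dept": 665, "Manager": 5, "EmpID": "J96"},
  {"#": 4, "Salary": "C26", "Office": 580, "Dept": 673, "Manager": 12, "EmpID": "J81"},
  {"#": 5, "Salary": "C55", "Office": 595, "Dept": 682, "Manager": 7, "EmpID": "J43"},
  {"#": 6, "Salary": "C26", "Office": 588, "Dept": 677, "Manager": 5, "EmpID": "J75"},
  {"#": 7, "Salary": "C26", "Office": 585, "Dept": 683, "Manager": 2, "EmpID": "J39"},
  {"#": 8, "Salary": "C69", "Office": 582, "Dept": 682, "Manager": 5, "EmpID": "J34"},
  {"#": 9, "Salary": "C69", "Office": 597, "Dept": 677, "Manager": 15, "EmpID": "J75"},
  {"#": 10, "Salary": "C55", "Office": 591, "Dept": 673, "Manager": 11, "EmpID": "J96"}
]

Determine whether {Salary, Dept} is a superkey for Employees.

All 10 rows have distinct {Salary, Dept} values, so {Salary, Dept} → (all attributes) holds and {Salary, Dept} is a superkey.

Yes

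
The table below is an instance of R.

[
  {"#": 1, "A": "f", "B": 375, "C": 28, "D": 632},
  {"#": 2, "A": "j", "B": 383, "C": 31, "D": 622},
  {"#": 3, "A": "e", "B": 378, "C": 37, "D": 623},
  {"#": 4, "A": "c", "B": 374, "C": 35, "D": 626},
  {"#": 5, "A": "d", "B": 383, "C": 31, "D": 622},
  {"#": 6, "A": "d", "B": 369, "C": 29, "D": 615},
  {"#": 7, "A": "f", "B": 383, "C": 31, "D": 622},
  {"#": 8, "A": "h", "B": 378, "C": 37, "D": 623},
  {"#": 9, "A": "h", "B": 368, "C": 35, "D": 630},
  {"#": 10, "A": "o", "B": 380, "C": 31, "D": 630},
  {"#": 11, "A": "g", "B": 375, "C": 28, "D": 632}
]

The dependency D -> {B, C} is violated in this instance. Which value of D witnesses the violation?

D=632: rows 1, 11 → {B,C} = (375, 28), (375, 28) ✓
D=622: rows 2, 5, 7 → {B,C} = (383, 31), (383, 31), (383, 31) ✓
D=623: rows 3, 8 → {B,C} = (378, 37), (378, 37) ✓
D=626: row 4 → {B,C} = (374, 35) ✓
D=615: row 6 → {B,C} = (369, 29) ✓
D=630: rows 9, 10 → {B,C} takes values {(368, 35), (380, 31)} — violation
The only D value with inconsistent RHS is D=630.

630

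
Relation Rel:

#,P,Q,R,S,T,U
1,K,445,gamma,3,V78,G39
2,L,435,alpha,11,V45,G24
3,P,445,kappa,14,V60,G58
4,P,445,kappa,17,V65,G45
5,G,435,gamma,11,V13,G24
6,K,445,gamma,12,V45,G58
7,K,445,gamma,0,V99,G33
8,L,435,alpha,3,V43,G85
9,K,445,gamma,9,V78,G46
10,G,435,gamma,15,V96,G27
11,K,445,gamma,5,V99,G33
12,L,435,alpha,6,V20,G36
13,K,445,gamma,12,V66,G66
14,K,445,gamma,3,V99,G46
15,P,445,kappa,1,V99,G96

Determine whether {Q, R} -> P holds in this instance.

Yes

(Q=445, R=gamma): rows 1, 6, 7, 9, 11, 13, 14 → P = K, K, K, K, K, K, K ✓
(Q=435, R=alpha): rows 2, 8, 12 → P = L, L, L ✓
(Q=445, R=kappa): rows 3, 4, 15 → P = P, P, P ✓
(Q=435, R=gamma): rows 5, 10 → P = G, G ✓
Every {Q, R} value is associated with a single P value, so {Q, R} -> P holds.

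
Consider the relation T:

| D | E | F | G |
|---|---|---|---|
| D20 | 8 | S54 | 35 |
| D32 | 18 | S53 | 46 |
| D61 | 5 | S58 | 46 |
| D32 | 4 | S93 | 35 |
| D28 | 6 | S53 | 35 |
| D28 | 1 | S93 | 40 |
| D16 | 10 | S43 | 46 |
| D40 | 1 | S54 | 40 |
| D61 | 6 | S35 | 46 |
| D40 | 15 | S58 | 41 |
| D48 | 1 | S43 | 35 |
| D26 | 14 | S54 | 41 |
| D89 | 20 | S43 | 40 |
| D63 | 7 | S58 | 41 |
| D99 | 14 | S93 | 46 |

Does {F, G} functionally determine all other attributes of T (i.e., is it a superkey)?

Two distinct rows share (F=S58, G=41), so {F, G} does not determine every attribute — not a superkey.

No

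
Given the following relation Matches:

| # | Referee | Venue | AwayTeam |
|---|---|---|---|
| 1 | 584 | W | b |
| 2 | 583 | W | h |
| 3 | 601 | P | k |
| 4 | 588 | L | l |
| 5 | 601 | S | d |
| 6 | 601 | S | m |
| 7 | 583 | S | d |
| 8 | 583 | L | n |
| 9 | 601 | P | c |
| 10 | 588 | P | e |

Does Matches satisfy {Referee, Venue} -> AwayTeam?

No

(Referee=584, Venue=W): row 1 → AwayTeam = b ✓
(Referee=583, Venue=W): row 2 → AwayTeam = h ✓
(Referee=601, Venue=P): rows 3, 9 → AwayTeam takes values {k, c} — violation
(Referee=588, Venue=L): row 4 → AwayTeam = l ✓
(Referee=601, Venue=S): rows 5, 6 → AwayTeam takes values {d, m} — violation
(Referee=583, Venue=S): row 7 → AwayTeam = d ✓
(Referee=583, Venue=L): row 8 → AwayTeam = n ✓
(Referee=588, Venue=P): row 10 → AwayTeam = e ✓
Two rows agree on {Referee, Venue} but differ on AwayTeam, so {Referee, Venue} -> AwayTeam does not hold.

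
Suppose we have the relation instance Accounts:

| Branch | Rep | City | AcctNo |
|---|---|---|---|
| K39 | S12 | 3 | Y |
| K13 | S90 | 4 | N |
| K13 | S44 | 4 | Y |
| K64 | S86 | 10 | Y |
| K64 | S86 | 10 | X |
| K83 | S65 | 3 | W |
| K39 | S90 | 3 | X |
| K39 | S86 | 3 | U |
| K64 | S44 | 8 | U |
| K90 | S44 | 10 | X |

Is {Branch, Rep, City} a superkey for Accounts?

No

Two distinct rows share (Branch=K64, Rep=S86, City=10), so {Branch, Rep, City} does not determine every attribute — not a superkey.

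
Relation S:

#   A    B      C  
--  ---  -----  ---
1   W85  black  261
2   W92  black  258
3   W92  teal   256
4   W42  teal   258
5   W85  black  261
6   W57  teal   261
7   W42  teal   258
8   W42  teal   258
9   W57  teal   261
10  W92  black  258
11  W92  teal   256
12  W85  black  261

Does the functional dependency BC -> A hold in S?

(B=black, C=261): rows 1, 5, 12 → A = W85, W85, W85 ✓
(B=black, C=258): rows 2, 10 → A = W92, W92 ✓
(B=teal, C=256): rows 3, 11 → A = W92, W92 ✓
(B=teal, C=258): rows 4, 7, 8 → A = W42, W42, W42 ✓
(B=teal, C=261): rows 6, 9 → A = W57, W57 ✓
Every BC value is associated with a single A value, so BC -> A holds.

Yes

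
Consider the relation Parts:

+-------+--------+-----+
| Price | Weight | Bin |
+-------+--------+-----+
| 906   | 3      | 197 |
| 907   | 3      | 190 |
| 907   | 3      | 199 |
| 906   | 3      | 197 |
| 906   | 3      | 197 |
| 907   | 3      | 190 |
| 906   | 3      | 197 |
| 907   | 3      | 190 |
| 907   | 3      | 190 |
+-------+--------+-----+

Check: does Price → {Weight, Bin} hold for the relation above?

No

Price=906: 4 rows → {Weight,Bin} = (3, 197), (3, 197), (3, 197), (3, 197) ✓
Price=907: 5 rows → {Weight,Bin} takes values {(3, 190), (3, 199)} — violation
Two rows agree on Price but differ on {Weight, Bin}, so Price → {Weight, Bin} does not hold.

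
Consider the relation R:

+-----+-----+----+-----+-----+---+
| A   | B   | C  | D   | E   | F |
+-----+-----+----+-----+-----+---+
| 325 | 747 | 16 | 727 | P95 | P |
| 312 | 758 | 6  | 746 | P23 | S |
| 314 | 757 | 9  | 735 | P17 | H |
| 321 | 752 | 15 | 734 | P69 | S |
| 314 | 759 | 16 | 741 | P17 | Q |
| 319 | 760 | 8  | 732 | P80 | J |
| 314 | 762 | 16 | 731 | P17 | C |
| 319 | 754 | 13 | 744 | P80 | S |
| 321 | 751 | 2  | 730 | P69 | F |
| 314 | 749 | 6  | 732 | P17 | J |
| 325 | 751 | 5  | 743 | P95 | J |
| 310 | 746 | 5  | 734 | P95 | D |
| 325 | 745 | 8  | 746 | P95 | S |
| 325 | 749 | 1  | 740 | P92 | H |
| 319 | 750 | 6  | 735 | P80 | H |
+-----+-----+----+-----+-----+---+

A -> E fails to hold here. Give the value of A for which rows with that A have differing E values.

325

A=325: 4 rows → E takes values {P95, P92} — violation
A=312: 1 row → E = P23 ✓
A=314: 4 rows → E = P17, P17, P17, P17 ✓
A=321: 2 rows → E = P69, P69 ✓
A=319: 3 rows → E = P80, P80, P80 ✓
A=310: 1 row → E = P95 ✓
The only A value with inconsistent E is A=325.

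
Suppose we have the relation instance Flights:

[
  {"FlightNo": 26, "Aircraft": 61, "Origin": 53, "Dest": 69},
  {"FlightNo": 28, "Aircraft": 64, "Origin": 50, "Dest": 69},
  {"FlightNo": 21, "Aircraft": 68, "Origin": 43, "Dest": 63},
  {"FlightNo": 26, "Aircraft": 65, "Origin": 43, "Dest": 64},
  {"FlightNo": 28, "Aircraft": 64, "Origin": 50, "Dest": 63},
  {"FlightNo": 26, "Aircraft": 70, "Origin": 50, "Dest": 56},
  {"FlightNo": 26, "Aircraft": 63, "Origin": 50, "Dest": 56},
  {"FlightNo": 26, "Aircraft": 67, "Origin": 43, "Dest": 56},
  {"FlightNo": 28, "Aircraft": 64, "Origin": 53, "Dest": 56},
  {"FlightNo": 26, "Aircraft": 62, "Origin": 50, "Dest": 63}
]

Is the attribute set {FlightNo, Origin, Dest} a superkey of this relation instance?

No

Two distinct rows share (FlightNo=26, Origin=50, Dest=56), so {FlightNo, Origin, Dest} does not determine every attribute — not a superkey.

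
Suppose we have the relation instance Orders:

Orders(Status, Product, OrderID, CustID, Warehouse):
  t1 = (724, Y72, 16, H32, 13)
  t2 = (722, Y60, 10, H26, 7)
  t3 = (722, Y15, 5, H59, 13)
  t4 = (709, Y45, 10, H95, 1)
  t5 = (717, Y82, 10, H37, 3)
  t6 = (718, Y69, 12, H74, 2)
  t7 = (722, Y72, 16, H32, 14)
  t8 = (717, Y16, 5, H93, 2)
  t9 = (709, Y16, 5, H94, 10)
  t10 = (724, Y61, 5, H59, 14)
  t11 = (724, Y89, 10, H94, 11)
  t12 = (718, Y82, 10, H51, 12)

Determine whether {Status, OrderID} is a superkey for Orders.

All 12 rows have distinct {Status, OrderID} values, so {Status, OrderID} → (all attributes) holds and {Status, OrderID} is a superkey.

Yes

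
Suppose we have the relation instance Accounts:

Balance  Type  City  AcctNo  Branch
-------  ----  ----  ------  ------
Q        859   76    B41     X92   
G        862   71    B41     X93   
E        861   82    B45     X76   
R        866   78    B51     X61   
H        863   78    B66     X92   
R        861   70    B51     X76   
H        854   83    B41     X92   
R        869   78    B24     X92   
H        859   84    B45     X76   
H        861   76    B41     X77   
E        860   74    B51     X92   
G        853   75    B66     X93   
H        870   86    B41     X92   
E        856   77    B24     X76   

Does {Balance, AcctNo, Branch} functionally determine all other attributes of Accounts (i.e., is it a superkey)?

Two distinct rows share (Balance=H, AcctNo=B41, Branch=X92), so {Balance, AcctNo, Branch} does not determine every attribute — not a superkey.

No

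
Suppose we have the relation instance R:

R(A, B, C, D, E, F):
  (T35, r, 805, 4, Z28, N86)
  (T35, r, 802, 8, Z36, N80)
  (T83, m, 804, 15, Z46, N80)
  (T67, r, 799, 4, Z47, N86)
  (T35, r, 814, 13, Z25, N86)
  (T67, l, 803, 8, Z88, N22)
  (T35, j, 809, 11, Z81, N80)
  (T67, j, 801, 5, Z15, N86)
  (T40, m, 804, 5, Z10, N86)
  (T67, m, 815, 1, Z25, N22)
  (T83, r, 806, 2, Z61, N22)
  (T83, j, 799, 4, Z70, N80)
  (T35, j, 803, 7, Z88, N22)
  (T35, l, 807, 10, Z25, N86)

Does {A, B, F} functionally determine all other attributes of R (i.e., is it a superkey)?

Two distinct rows share (A=T35, B=r, F=N86), so {A, B, F} does not determine every attribute — not a superkey.

No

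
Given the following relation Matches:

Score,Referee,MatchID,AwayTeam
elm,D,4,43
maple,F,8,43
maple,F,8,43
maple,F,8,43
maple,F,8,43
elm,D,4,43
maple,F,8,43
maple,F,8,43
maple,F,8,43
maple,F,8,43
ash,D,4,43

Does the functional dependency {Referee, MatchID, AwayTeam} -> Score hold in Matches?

(Referee=D, MatchID=4, AwayTeam=43): 3 rows → Score takes values {elm, ash} — violation
(Referee=F, MatchID=8, AwayTeam=43): 8 rows → Score = maple, maple, maple, maple, maple, maple, maple, maple ✓
Two rows agree on {Referee, MatchID, AwayTeam} but differ on Score, so {Referee, MatchID, AwayTeam} -> Score does not hold.

No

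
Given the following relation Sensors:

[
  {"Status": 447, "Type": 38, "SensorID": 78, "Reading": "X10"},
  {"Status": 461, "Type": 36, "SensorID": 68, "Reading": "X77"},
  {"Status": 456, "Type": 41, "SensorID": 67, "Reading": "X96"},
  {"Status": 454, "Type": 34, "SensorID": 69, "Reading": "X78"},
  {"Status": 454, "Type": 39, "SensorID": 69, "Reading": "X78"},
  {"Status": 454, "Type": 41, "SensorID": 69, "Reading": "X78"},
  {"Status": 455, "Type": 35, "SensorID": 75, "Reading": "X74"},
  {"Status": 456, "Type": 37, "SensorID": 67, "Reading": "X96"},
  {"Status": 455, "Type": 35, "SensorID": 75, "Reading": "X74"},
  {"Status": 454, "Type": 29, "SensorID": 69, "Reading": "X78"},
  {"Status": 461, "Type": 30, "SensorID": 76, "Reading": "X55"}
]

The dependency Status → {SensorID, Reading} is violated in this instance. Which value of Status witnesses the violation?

461

Status=447: 1 row → {SensorID,Reading} = (78, X10) ✓
Status=461: 2 rows → {SensorID,Reading} takes values {(68, X77), (76, X55)} — violation
Status=456: 2 rows → {SensorID,Reading} = (67, X96), (67, X96) ✓
Status=454: 4 rows → {SensorID,Reading} = (69, X78), (69, X78), (69, X78), (69, X78) ✓
Status=455: 2 rows → {SensorID,Reading} = (75, X74), (75, X74) ✓
The only Status value with inconsistent RHS is Status=461.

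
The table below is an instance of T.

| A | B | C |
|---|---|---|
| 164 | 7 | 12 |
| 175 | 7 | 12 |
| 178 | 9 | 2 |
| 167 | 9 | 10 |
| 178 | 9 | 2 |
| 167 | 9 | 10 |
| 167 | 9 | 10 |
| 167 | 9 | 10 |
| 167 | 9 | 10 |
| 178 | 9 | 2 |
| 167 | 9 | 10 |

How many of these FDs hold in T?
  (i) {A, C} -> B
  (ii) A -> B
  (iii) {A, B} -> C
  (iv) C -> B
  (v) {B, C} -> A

4

(i) {A, C} -> B: every LHS value maps to a single RHS value — holds.
(ii) A -> B: every LHS value maps to a single RHS value — holds.
(iii) {A, B} -> C: every LHS value maps to a single RHS value — holds.
(iv) C -> B: every LHS value maps to a single RHS value — holds.
(v) {B, C} -> A: (B=7, C=12): 2 rows → A takes values {164, 175} — violation — fails.
4 of the 5 dependencies hold.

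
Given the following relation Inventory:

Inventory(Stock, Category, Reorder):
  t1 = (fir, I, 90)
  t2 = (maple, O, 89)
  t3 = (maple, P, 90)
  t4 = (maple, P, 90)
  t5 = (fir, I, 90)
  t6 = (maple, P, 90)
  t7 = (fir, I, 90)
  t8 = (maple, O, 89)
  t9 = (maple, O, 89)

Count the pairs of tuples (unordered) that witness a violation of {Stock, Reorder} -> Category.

0

(Stock=fir, Reorder=90): all 3 rows agree on Category — 0 pairs.
(Stock=maple, Reorder=89): all 3 rows agree on Category — 0 pairs.
(Stock=maple, Reorder=90): all 3 rows agree on Category — 0 pairs.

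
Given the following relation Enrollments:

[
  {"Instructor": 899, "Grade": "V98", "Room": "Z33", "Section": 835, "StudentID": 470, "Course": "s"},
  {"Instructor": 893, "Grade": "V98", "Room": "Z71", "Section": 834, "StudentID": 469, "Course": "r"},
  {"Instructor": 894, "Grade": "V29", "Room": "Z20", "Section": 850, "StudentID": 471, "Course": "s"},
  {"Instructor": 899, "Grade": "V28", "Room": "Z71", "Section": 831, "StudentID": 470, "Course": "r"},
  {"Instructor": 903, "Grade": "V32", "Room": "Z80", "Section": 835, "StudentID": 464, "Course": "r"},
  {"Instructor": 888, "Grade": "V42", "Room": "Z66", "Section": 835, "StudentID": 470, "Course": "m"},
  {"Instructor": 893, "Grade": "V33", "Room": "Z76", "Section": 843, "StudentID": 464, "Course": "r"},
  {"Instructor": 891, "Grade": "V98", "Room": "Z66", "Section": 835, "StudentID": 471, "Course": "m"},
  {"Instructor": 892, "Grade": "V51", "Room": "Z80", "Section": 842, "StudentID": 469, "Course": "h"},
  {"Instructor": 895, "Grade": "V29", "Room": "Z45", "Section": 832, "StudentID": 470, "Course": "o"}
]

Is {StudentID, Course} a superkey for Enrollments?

No

Two distinct rows share (StudentID=464, Course=r), so {StudentID, Course} does not determine every attribute — not a superkey.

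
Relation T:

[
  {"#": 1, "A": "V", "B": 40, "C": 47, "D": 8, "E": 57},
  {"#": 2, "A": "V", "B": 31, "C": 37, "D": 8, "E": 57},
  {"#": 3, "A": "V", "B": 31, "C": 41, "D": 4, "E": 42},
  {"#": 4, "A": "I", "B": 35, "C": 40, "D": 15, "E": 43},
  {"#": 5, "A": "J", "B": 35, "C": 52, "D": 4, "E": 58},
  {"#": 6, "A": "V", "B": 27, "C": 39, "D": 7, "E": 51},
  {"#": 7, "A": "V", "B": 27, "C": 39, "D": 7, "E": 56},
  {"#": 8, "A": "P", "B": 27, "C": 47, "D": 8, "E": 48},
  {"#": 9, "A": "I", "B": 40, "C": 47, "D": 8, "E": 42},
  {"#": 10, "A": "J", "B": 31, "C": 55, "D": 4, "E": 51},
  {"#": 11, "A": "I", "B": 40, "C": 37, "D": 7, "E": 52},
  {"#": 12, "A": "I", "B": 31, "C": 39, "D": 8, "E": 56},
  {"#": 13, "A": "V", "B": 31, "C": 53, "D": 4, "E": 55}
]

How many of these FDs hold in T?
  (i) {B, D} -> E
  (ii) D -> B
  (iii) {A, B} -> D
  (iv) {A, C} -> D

(i) {B, D} -> E: (B=40, D=8): rows 1, 9 → E takes values {57, 42} — violation; (B=31, D=8): rows 2, 12 → E takes values {57, 56} — violation; (B=31, D=4): rows 3, 10, 13 → E takes values {42, 51, 55} — violation; (B=27, D=7): rows 6, 7 → E takes values {51, 56} — violation — fails.
(ii) D -> B: D=8: rows 1, 2, 8, 9, 12 → B takes values {40, 31, 27} — violation; D=4: rows 3, 5, 10, 13 → B takes values {31, 35} — violation; D=7: rows 6, 7, 11 → B takes values {27, 40} — violation — fails.
(iii) {A, B} -> D: (A=V, B=31): rows 2, 3, 13 → D takes values {8, 4} — violation; (A=I, B=40): rows 9, 11 → D takes values {8, 7} — violation — fails.
(iv) {A, C} -> D: every LHS value maps to a single RHS value — holds.
1 of the 4 dependencies holds.

1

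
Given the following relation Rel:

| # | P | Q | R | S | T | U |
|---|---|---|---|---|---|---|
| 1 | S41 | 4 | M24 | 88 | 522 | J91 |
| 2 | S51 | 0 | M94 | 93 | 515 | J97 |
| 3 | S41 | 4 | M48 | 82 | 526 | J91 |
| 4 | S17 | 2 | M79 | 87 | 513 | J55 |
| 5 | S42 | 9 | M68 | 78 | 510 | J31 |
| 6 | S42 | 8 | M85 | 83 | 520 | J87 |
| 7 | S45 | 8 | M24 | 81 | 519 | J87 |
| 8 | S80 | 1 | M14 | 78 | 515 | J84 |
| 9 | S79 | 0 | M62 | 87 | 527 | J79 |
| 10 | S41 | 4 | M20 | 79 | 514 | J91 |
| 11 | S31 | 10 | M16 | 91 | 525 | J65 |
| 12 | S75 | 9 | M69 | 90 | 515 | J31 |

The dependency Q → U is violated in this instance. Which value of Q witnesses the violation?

Q=4: rows 1, 3, 10 → U = J91, J91, J91 ✓
Q=0: rows 2, 9 → U takes values {J97, J79} — violation
Q=2: row 4 → U = J55 ✓
Q=9: rows 5, 12 → U = J31, J31 ✓
Q=8: rows 6, 7 → U = J87, J87 ✓
Q=1: row 8 → U = J84 ✓
Q=10: row 11 → U = J65 ✓
The only Q value with inconsistent U is Q=0.

0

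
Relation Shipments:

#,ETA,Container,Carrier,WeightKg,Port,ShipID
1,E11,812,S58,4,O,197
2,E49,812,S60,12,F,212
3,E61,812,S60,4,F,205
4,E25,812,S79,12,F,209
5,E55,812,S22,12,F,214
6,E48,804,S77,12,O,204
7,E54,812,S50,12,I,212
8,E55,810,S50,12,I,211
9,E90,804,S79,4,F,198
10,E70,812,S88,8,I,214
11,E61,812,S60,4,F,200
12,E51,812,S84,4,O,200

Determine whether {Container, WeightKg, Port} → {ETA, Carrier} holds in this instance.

(Container=812, WeightKg=4, Port=O): rows 1, 12 → {ETA,Carrier} takes values {(E11, S58), (E51, S84)} — violation
(Container=812, WeightKg=12, Port=F): rows 2, 4, 5 → {ETA,Carrier} takes values {(E49, S60), (E25, S79), (E55, S22)} — violation
(Container=812, WeightKg=4, Port=F): rows 3, 11 → {ETA,Carrier} = (E61, S60), (E61, S60) ✓
(Container=804, WeightKg=12, Port=O): row 6 → {ETA,Carrier} = (E48, S77) ✓
(Container=812, WeightKg=12, Port=I): row 7 → {ETA,Carrier} = (E54, S50) ✓
(Container=810, WeightKg=12, Port=I): row 8 → {ETA,Carrier} = (E55, S50) ✓
(Container=804, WeightKg=4, Port=F): row 9 → {ETA,Carrier} = (E90, S79) ✓
(Container=812, WeightKg=8, Port=I): row 10 → {ETA,Carrier} = (E70, S88) ✓
Two rows agree on {Container, WeightKg, Port} but differ on {ETA, Carrier}, so {Container, WeightKg, Port} → {ETA, Carrier} does not hold.

No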